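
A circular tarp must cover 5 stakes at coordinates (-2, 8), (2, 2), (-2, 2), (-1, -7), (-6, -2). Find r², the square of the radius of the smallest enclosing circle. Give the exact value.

56.5

The farthest pair is (-2, 8)–(-1, -7) with squared distance 226. The circle on this segment as diameter has centre (-1.5, 0.5) and r² = 226/4 = 56.5.
Check (2, 2): distance² to centre = 14.5 ≤ 56.5, so it lies inside.
All remaining points lie in this disk, and no smaller disk contains both endpoints, so this is the minimum enclosing circle.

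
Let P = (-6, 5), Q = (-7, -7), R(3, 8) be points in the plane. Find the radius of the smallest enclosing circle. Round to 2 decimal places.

9.01

Side lengths²: PQ² = 145, PR² = 90, QR² = 325.
Since QR² = 325 ≥ 145 + 90 = 235, the angle opposite QR is not acute, so the smallest enclosing circle has QR as diameter.
Centre = midpoint of QR = (-2, 0.5), r² = 325/4 = 81.25.
r = √(81.25) ≈ 9.01.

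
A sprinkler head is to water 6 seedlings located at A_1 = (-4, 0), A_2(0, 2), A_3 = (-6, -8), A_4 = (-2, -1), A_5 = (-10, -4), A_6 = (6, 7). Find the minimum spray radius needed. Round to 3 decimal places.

A smallest enclosing disk is always determined by at most three of the input points on its boundary.
The minimum enclosing circle is determined by three boundary points: A_3, A_5, A_6.
Their circumcentre is (-25/18, 11/18) with r² = 15457/162.
The farthest remaining point A_1 is at distance² 1165/162 ≤ 15457/162.
r = √(15457/162) ≈ 9.768.

9.768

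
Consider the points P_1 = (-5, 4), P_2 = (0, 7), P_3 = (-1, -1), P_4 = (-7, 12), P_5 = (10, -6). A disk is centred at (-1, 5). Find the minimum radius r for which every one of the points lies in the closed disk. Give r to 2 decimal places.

15.56

The required radius is the distance from (-1, 5) to the farthest point.
Squared distances: 17, 5, 36, 85, 242.
Maximum is 242, attained at P_5.
r = √242 ≈ 15.56.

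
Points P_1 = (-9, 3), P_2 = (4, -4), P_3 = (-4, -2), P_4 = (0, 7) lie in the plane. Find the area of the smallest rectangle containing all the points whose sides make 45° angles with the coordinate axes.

130

In coordinates u = x + y, v = x − y the rectangle is axis-aligned; the map (x,y)→(u,v) scales areas by 2.
u-values: -6, 0, -6, 7; range = 7 − (-6) = 13.
v-values: -12, 8, -2, -7; range = 8 − (-12) = 20.
Area = (13 × 20) / 2 = 130.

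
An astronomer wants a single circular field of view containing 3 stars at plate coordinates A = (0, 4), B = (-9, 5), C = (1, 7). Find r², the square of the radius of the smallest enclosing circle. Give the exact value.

Side lengths²: AB² = 82, AC² = 10, BC² = 104.
Since BC² = 104 ≥ 82 + 10 = 92, the angle opposite BC is not acute, so the smallest enclosing circle has BC as diameter.
Centre = midpoint of BC = (-4, 6), r² = 104/4 = 26.

26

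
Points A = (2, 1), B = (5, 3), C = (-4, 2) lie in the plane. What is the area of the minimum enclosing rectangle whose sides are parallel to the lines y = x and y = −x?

In coordinates u = x + y, v = x − y the rectangle is axis-aligned; the map (x,y)→(u,v) scales areas by 2.
u-values: 3, 8, -2; range = 8 − (-2) = 10.
v-values: 1, 2, -6; range = 2 − (-6) = 8.
Area = (10 × 8) / 2 = 40.

40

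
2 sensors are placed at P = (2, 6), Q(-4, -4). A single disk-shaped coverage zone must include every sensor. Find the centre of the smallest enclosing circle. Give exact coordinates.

(-1, 1)

The smallest circle enclosing two points has them as diameter endpoints.
Centre = midpoint = (-1, 1); r² = |PQ|²/4 = 136/4 = 34.
Centre = (-1, 1).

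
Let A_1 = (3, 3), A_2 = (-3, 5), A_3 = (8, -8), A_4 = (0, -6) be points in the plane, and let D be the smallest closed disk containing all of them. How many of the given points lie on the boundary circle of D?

The minimum enclosing circle of a finite set is fixed by two of the points (as a diameter) or three (as a circumcircle).
The farthest pair is A_2–A_3 with squared distance 290. The circle on this segment as diameter has centre (2.5, -1.5) and r² = 290/4 = 72.5.
Check A_1: distance² to centre = 20.5 ≤ 72.5, so it lies inside.
All remaining points lie in this disk, and no smaller disk contains both endpoints, so this is the minimum enclosing circle.
The points at distance exactly r from the centre are A_2, A_3 — 2 points.

2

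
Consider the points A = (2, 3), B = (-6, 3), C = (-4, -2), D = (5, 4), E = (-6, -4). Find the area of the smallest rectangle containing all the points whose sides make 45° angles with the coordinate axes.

In coordinates u = x + y, v = x − y the rectangle is axis-aligned; the map (x,y)→(u,v) scales areas by 2.
u-values: 5, -3, -6, 9, -10; range = 9 − (-10) = 19.
v-values: -1, -9, -2, 1, -2; range = 1 − (-9) = 10.
Area = (19 × 10) / 2 = 95.

95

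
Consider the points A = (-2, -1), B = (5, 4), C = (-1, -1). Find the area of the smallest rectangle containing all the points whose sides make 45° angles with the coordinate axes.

12

In coordinates u = x + y, v = x − y the rectangle is axis-aligned; the map (x,y)→(u,v) scales areas by 2.
u-values: -3, 9, -2; range = 9 − (-3) = 12.
v-values: -1, 1, 0; range = 1 − (-1) = 2.
Area = (12 × 2) / 2 = 12.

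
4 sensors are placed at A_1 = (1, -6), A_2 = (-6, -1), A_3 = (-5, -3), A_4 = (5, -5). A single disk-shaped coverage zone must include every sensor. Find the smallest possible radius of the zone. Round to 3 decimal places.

By Welzl's lemma the MEC is supported by two points (diametrically opposite) or three points (on a circumcircle).
The farthest pair is A_2–A_4 with squared distance 137. The circle on this segment as diameter has centre (-0.5, -3) and r² = 137/4 = 34.25.
Check A_1: distance² to centre = 11.25 ≤ 34.25, so it lies inside.
All remaining points lie in this disk, and no smaller disk contains both endpoints, so this is the minimum enclosing circle.
r = √(34.25) ≈ 5.852.

5.852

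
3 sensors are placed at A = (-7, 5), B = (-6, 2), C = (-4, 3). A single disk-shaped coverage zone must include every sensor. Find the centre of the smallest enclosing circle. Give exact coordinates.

Side lengths²: AB² = 10, AC² = 13, BC² = 5.
Since AC² = 13 < 10 + 5 = 15, the triangle is acute, so the smallest enclosing circle is the circumcircle.
Circumcentre = (-79/14, 53/14), r² = 325/98.
Centre = (-79/14, 53/14).

(-79/14, 53/14)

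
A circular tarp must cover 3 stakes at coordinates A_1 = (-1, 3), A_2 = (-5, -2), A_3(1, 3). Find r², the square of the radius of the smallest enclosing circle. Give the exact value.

Side lengths²: A_1A_2² = 41, A_1A_3² = 4, A_2A_3² = 61.
Since A_2A_3² = 61 ≥ 41 + 4 = 45, the angle opposite A_2A_3 is not acute, so the smallest enclosing circle has A_2A_3 as diameter.
Centre = midpoint of A_2A_3 = (-2, 0.5), r² = 61/4 = 15.25.

15.25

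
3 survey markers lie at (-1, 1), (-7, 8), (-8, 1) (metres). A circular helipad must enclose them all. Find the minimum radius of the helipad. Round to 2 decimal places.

4.66

Call the three points A, B, C in the order given.
Side lengths²: AB² = 85, AC² = 49, BC² = 50.
Since AB² = 85 < 50 + 49 = 99, the triangle is acute, so the smallest enclosing circle is the circumcircle.
Circumcentre = (-4.5, 57/14), r² = 2125/98.
r = √(2125/98) ≈ 4.66.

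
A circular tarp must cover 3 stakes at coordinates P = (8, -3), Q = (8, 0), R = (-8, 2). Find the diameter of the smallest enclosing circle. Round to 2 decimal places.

16.76

Side lengths²: PQ² = 9, PR² = 281, QR² = 260.
Since PR² = 281 ≥ 260 + 9 = 269, the angle opposite PR is not acute, so the smallest enclosing circle has PR as diameter.
Centre = midpoint of PR = (0, -0.5), r² = 281/4 = 70.25.
Diameter = 2r = 2√(70.25) ≈ 16.76.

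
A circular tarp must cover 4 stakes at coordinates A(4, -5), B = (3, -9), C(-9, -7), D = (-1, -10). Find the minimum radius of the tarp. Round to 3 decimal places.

6.576

By Welzl's lemma the MEC is supported by two points (diametrically opposite) or three points (on a circumcircle).
The farthest pair is A–C with squared distance 173. The circle on this segment as diameter has centre (-2.5, -6) and r² = 173/4 = 43.25.
Check B: distance² to centre = 39.25 ≤ 43.25, so it lies inside.
All remaining points lie in this disk, and no smaller disk contains both endpoints, so this is the minimum enclosing circle.
r = √(43.25) ≈ 6.576.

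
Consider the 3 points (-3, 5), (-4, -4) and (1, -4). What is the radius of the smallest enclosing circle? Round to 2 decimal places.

Call the three points A, B, C in the order given.
Side lengths²: AB² = 82, AC² = 97, BC² = 25.
Since AC² = 97 < 82 + 25 = 107, the triangle is acute, so the smallest enclosing circle is the circumcircle.
Circumcentre = (-1.5, 5/18), r² = 3977/162.
r = √(3977/162) ≈ 4.95.

4.95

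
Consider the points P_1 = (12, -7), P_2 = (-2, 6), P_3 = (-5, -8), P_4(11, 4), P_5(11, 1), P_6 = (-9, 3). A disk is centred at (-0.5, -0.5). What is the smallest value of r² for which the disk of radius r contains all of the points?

The required radius is the distance from (-0.5, -0.5) to the farthest point.
Squared distances: 198.5, 44.5, 76.5, 152.5, 134.5, 84.5.
Maximum is 198.5, attained at P_1.

198.5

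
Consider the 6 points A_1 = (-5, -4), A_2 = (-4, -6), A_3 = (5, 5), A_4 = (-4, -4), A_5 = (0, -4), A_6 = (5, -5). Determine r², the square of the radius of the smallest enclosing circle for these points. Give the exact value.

50.5

The farthest pair is A_2–A_3 with squared distance 202. The circle on this segment as diameter has centre (0.5, -0.5) and r² = 202/4 = 50.5.
Check A_1: distance² to centre = 42.5 ≤ 50.5, so it lies inside.
All remaining points lie in this disk, and no smaller disk contains both endpoints, so this is the minimum enclosing circle.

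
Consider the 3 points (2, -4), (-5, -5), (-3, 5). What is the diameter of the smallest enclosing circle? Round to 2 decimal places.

Call the three points A, B, C in the order given.
Side lengths²: AB² = 50, AC² = 106, BC² = 104.
Since AC² = 106 < 104 + 50 = 154, the triangle is acute, so the smallest enclosing circle is the circumcircle.
Circumcentre = (-71/34, -13/34), r² = 17225/578.
Diameter = 2r = 2√(17225/578) ≈ 10.92.

10.92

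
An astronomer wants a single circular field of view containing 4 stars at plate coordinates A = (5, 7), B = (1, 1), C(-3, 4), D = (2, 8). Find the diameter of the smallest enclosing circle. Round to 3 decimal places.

By Welzl's lemma the MEC is supported by two points (diametrically opposite) or three points (on a circumcircle).
The minimum enclosing circle is determined by three boundary points: A, B, C.
Their circumcentre is (13/12, 95/18) with r² = 23725/1296.
The farthest remaining point D is at distance² 10693/1296 ≤ 23725/1296.
Diameter = 2r = 2√(23725/1296) ≈ 8.557.

8.557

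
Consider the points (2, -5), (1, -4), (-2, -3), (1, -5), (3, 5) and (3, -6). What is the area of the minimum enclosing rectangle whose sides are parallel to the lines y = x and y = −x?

In coordinates u = x + y, v = x − y the rectangle is axis-aligned; the map (x,y)→(u,v) scales areas by 2.
u-values: -3, -3, -5, -4, 8, -3; range = 8 − (-5) = 13.
v-values: 7, 5, 1, 6, -2, 9; range = 9 − (-2) = 11.
Area = (13 × 11) / 2 = 71.5.

71.5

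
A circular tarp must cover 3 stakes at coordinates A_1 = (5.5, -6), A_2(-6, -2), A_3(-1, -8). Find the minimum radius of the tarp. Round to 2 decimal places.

Side lengths²: A_1A_2² = 148.25, A_1A_3² = 46.25, A_2A_3² = 61.
Since A_1A_2² = 148.25 ≥ 61 + 46.25 = 107.25, the angle opposite A_1A_2 is not acute, so the smallest enclosing circle has A_1A_2 as diameter.
Centre = midpoint of A_1A_2 = (-0.25, -4), r² = 148.25/4 = 37.0625.
r = √(37.0625) ≈ 6.09.

6.09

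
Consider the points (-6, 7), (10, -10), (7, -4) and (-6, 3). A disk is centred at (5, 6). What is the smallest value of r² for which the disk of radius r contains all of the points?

The required radius is the distance from (5, 6) to the farthest point.
Squared distances: 122, 281, 104, 130.
Maximum is 281, attained at (10, -10).

281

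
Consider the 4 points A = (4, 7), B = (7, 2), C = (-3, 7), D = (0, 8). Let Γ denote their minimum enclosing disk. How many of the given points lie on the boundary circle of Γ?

2

The minimum enclosing circle of a finite set is fixed by two of the points (as a diameter) or three (as a circumcircle).
The farthest pair is B–C with squared distance 125. The circle on this segment as diameter has centre (2, 4.5) and r² = 125/4 = 31.25.
Check A: distance² to centre = 10.25 ≤ 31.25, so it lies inside.
All remaining points lie in this disk, and no smaller disk contains both endpoints, so this is the minimum enclosing circle.
The points at distance exactly r from the centre are B, C — 2 points.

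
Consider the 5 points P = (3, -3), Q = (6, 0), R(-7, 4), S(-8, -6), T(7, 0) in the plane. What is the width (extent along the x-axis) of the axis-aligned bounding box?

15

max x = 7, min x = -8, so width = 15.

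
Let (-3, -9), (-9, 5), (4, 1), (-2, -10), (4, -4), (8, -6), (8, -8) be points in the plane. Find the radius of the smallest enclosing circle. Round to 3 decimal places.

10.700

The farthest pair is (-9, 5)–(8, -8) with squared distance 458. The circle on this segment as diameter has centre (-0.5, -1.5) and r² = 458/4 = 114.5.
Check (-3, -9): distance² to centre = 62.5 ≤ 114.5, so it lies inside.
All remaining points lie in this disk, and no smaller disk contains both endpoints, so this is the minimum enclosing circle.
r = √(114.5) ≈ 10.700.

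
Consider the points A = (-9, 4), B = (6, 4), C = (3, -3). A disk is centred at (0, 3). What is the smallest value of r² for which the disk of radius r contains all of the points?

82

The required radius is the distance from (0, 3) to the farthest point.
Squared distances: 82, 37, 45.
Maximum is 82, attained at A.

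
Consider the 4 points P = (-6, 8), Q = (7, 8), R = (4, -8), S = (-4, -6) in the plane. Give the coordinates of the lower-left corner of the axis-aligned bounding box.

x-range [-6, 7], y-range [-8, 8].
The lower-left corner is (-6, -8).

(-6, -8)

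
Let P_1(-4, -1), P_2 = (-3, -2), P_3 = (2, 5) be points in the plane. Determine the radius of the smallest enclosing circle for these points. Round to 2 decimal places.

4.30

Side lengths²: P_1P_2² = 2, P_1P_3² = 72, P_2P_3² = 74.
Since P_2P_3² = 74 ≥ 72 + 2 = 74, the angle opposite P_2P_3 is not acute, so the smallest enclosing circle has P_2P_3 as diameter.
Centre = midpoint of P_2P_3 = (-0.5, 1.5), r² = 74/4 = 18.5.
r = √(18.5) ≈ 4.30.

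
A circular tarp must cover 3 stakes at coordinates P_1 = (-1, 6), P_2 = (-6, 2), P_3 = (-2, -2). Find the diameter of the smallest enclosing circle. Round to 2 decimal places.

Side lengths²: P_1P_2² = 41, P_1P_3² = 65, P_2P_3² = 32.
Since P_1P_3² = 65 < 41 + 32 = 73, the triangle is acute, so the smallest enclosing circle is the circumcircle.
Circumcentre = (-35/18, 37/18), r² = 2665/162.
Diameter = 2r = 2√(2665/162) ≈ 8.11.

8.11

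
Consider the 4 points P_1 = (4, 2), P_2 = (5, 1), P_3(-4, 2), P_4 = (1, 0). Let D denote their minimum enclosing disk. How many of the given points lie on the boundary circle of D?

2

A smallest enclosing disk is always determined by at most three of the input points on its boundary.
The farthest pair is P_2–P_3 with squared distance 82. The circle on this segment as diameter has centre (0.5, 1.5) and r² = 82/4 = 20.5.
Check P_1: distance² to centre = 12.5 ≤ 20.5, so it lies inside.
All remaining points lie in this disk, and no smaller disk contains both endpoints, so this is the minimum enclosing circle.
The points at distance exactly r from the centre are P_2, P_3 — 2 points.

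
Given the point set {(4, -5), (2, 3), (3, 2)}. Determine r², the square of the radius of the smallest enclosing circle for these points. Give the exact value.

Call the three points A, B, C in the order given.
Side lengths²: AB² = 68, AC² = 50, BC² = 2.
Since AB² = 68 ≥ 50 + 2 = 52, the angle opposite AB is not acute, so the smallest enclosing circle has AB as diameter.
Centre = midpoint of AB = (3, -1), r² = 68/4 = 17.

17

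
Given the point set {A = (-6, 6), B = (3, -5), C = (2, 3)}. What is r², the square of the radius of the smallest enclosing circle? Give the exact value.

Side lengths²: AB² = 202, AC² = 73, BC² = 65.
Since AB² = 202 ≥ 73 + 65 = 138, the angle opposite AB is not acute, so the smallest enclosing circle has AB as diameter.
Centre = midpoint of AB = (-1.5, 0.5), r² = 202/4 = 50.5.

50.5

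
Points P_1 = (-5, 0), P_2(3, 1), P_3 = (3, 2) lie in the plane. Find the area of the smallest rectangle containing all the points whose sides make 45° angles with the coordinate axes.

35

In coordinates u = x + y, v = x − y the rectangle is axis-aligned; the map (x,y)→(u,v) scales areas by 2.
u-values: -5, 4, 5; range = 5 − (-5) = 10.
v-values: -5, 2, 1; range = 2 − (-5) = 7.
Area = (10 × 7) / 2 = 35.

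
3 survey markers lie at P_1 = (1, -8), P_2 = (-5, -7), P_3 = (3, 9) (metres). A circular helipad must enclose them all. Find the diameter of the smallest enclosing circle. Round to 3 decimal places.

17.909

Side lengths²: P_1P_2² = 37, P_1P_3² = 293, P_2P_3² = 320.
Since P_2P_3² = 320 < 293 + 37 = 330, the triangle is acute, so the smallest enclosing circle is the circumcircle.
Circumcentre = (-8/13, 21/26), r² = 54205/676.
Diameter = 2r = 2√(54205/676) ≈ 17.909.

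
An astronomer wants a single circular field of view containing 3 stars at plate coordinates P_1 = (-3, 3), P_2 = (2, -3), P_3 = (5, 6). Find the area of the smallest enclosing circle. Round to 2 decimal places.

79.31

Side lengths²: P_1P_2² = 61, P_1P_3² = 73, P_2P_3² = 90.
Since P_2P_3² = 90 < 73 + 61 = 134, the triangle is acute, so the smallest enclosing circle is the circumcircle.
Circumcentre = (27/14, 85/42), r² = 22265/882.
Area = π·r² = π·22265/882 ≈ 79.31.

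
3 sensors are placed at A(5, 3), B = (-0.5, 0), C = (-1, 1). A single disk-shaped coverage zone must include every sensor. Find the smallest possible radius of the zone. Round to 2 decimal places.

Side lengths²: AB² = 39.25, AC² = 40, BC² = 1.25.
Since AC² = 40 < 39.25 + 1.25 = 40.5, the triangle is acute, so the smallest enclosing circle is the circumcircle.
Circumcentre = (57/28, 53/28), r² = 3925/392.
r = √(3925/392) ≈ 3.16.

3.16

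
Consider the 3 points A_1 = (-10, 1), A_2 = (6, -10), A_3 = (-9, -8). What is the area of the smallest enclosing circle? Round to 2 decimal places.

296.10

Side lengths²: A_1A_2² = 377, A_1A_3² = 82, A_2A_3² = 229.
Since A_1A_2² = 377 ≥ 229 + 82 = 311, the angle opposite A_1A_2 is not acute, so the smallest enclosing circle has A_1A_2 as diameter.
Centre = midpoint of A_1A_2 = (-2, -4.5), r² = 377/4 = 94.25.
Area = π·r² = π·94.25 ≈ 296.10.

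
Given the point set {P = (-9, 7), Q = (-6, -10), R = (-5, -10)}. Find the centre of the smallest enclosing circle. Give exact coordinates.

(-7, -1.5)

Side lengths²: PQ² = 298, PR² = 305, QR² = 1.
Since PR² = 305 ≥ 298 + 1 = 299, the angle opposite PR is not acute, so the smallest enclosing circle has PR as diameter.
Centre = midpoint of PR = (-7, -1.5), r² = 305/4 = 76.25.
Centre = (-7, -1.5).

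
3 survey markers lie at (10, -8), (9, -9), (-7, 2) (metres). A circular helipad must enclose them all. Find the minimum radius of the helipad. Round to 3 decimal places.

Call the three points A, B, C in the order given.
Side lengths²: AB² = 2, AC² = 389, BC² = 377.
Since AC² = 389 ≥ 377 + 2 = 379, the angle opposite AC is not acute, so the smallest enclosing circle has AC as diameter.
Centre = midpoint of AC = (1.5, -3), r² = 389/4 = 97.25.
r = √(97.25) ≈ 9.862.

9.862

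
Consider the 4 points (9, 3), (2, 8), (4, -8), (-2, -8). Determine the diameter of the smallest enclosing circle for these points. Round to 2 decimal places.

The minimum enclosing circle of a finite set is fixed by two of the points (as a diameter) or three (as a circumcircle).
The minimum enclosing circle is determined by three boundary points: (9, 3), (2, 8), (-2, -8).
Their circumcentre is (4/3, -1/3) with r² = 629/9.
The farthest remaining point (4, -8) is at distance² 593/9 ≤ 629/9.
Diameter = 2r = 2√(629/9) ≈ 16.72.

16.72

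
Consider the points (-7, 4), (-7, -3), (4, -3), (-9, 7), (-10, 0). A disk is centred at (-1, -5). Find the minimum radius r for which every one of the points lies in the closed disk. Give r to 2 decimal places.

14.42

The required radius is the distance from (-1, -5) to the farthest point.
Squared distances: 117, 40, 29, 208, 106.
Maximum is 208, attained at (-9, 7).
r = √208 ≈ 14.42.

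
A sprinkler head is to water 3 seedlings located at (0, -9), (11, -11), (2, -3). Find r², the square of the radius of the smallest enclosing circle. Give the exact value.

Call the three points A, B, C in the order given.
Side lengths²: AB² = 125, AC² = 40, BC² = 145.
Since BC² = 145 < 125 + 40 = 165, the triangle is acute, so the smallest enclosing circle is the circumcircle.
Circumcentre = (83/14, -107/14), r² = 3625/98.

3625/98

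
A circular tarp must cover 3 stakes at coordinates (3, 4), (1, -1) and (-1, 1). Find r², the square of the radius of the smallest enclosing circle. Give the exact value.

725/98

Call the three points A, B, C in the order given.
Side lengths²: AB² = 29, AC² = 25, BC² = 8.
Since AB² = 29 < 25 + 8 = 33, the triangle is acute, so the smallest enclosing circle is the circumcircle.
Circumcentre = (23/14, 23/14), r² = 725/98.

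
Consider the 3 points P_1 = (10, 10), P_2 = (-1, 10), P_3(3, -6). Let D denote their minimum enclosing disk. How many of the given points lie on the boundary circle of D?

3

Side lengths²: P_1P_2² = 121, P_1P_3² = 305, P_2P_3² = 272.
Since P_1P_3² = 305 < 272 + 121 = 393, the triangle is acute, so the smallest enclosing circle is the circumcircle.
Circumcentre = (4.5, 2.875), r² = 81.015625.
The points at distance exactly r from the centre are P_1, P_2, P_3 — 3 points.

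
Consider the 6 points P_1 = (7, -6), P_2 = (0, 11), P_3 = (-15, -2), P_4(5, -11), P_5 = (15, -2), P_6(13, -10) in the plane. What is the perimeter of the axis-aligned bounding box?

104

Width = max x − min x = 15 − (-15) = 30.
Height = max y − min y = 11 − (-11) = 22.
Perimeter = 2(30 + 22) = 104.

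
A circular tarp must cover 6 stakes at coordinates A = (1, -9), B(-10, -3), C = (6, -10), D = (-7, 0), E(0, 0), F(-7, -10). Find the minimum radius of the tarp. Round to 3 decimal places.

8.732

A smallest enclosing disk is always determined by at most three of the input points on its boundary.
The farthest pair is B–C with squared distance 305. The circle on this segment as diameter has centre (-2, -6.5) and r² = 305/4 = 76.25.
Check A: distance² to centre = 15.25 ≤ 76.25, so it lies inside.
All remaining points lie in this disk, and no smaller disk contains both endpoints, so this is the minimum enclosing circle.
r = √(76.25) ≈ 8.732.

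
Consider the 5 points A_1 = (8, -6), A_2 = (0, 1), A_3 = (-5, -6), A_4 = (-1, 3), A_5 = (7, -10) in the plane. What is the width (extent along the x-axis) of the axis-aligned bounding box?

13

max x = 8, min x = -5, so width = 13.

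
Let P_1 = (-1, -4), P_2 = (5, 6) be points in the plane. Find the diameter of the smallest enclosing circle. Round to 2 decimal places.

The smallest circle enclosing two points has them as diameter endpoints.
Centre = midpoint = (2, 1); r² = |P_1P_2|²/4 = 136/4 = 34.
Diameter = 2r = 2√34 ≈ 11.66.

11.66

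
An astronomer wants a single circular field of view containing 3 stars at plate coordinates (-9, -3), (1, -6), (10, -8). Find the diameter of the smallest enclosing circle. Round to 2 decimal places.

Call the three points A, B, C in the order given.
Side lengths²: AB² = 109, AC² = 386, BC² = 85.
Since AC² = 386 ≥ 109 + 85 = 194, the angle opposite AC is not acute, so the smallest enclosing circle has AC as diameter.
Centre = midpoint of AC = (0.5, -5.5), r² = 386/4 = 96.5.
Diameter = 2r = 2√(96.5) ≈ 19.65.

19.65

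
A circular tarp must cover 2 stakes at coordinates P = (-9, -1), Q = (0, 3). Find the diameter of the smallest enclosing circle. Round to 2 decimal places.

9.85

The smallest circle enclosing two points has them as diameter endpoints.
Centre = midpoint = (-4.5, 1); r² = |PQ|²/4 = 97/4 = 24.25.
Diameter = 2r = 2√(24.25) ≈ 9.85.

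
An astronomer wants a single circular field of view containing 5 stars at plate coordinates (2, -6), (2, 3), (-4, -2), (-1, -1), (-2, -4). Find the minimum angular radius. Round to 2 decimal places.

By Welzl's lemma the MEC is supported by two points (diametrically opposite) or three points (on a circumcircle).
The minimum enclosing circle is determined by three boundary points: (2, -6), (2, 3), (-4, -2).
Their circumcentre is (2/3, -1.5) with r² = 793/36.
The farthest remaining point (-2, -4) is at distance² 481/36 ≤ 793/36.
r = √(793/36) ≈ 4.69.

4.69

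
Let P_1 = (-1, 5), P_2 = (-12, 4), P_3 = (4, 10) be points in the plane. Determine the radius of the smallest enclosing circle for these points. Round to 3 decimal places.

8.544

Side lengths²: P_1P_2² = 122, P_1P_3² = 50, P_2P_3² = 292.
Since P_2P_3² = 292 ≥ 122 + 50 = 172, the angle opposite P_2P_3 is not acute, so the smallest enclosing circle has P_2P_3 as diameter.
Centre = midpoint of P_2P_3 = (-4, 7), r² = 292/4 = 73.
r = √73 ≈ 8.544.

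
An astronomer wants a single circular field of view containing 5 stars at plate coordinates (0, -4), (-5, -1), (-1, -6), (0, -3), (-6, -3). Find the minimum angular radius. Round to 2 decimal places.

3.20

By Welzl's lemma the MEC is supported by two points (diametrically opposite) or three points (on a circumcircle).
The farthest pair is (-5, -1)–(-1, -6) with squared distance 41. The circle on this segment as diameter has centre (-3, -3.5) and r² = 41/4 = 10.25.
Check (0, -4): distance² to centre = 9.25 ≤ 10.25, so it lies inside.
All remaining points lie in this disk, and no smaller disk contains both endpoints, so this is the minimum enclosing circle.
r = √(10.25) ≈ 3.20.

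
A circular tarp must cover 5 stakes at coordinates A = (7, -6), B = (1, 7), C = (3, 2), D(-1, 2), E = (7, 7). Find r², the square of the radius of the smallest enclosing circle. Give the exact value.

51.25

The minimum enclosing circle of a finite set is fixed by two of the points (as a diameter) or three (as a circumcircle).
The farthest pair is A–B with squared distance 205. The circle on this segment as diameter has centre (4, 0.5) and r² = 205/4 = 51.25.
Check C: distance² to centre = 3.25 ≤ 51.25, so it lies inside.
All remaining points lie in this disk, and no smaller disk contains both endpoints, so this is the minimum enclosing circle.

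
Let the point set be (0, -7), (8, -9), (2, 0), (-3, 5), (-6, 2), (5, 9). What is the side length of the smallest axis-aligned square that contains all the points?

The bounding box has width 14 and height 18.
An axis-aligned square enclosing the set must have side ≥ max(width, height).
So the minimum side is max(14, 18) = 18.

18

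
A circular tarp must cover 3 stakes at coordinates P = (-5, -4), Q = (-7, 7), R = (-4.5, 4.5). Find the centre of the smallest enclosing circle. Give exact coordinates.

(-6, 1.5)

Side lengths²: PQ² = 125, PR² = 72.5, QR² = 12.5.
Since PQ² = 125 ≥ 72.5 + 12.5 = 85, the angle opposite PQ is not acute, so the smallest enclosing circle has PQ as diameter.
Centre = midpoint of PQ = (-6, 1.5), r² = 125/4 = 31.25.
Centre = (-6, 1.5).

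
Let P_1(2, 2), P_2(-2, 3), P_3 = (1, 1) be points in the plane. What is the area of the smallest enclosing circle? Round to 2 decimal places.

13.35

Side lengths²: P_1P_2² = 17, P_1P_3² = 2, P_2P_3² = 13.
Since P_1P_2² = 17 ≥ 13 + 2 = 15, the angle opposite P_1P_2 is not acute, so the smallest enclosing circle has P_1P_2 as diameter.
Centre = midpoint of P_1P_2 = (0, 2.5), r² = 17/4 = 4.25.
Area = π·r² = π·4.25 ≈ 13.35.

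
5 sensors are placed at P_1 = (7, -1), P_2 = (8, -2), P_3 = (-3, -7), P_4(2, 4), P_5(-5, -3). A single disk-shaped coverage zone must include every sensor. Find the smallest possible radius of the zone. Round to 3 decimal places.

The minimum enclosing circle of a finite set is fixed by two of the points (as a diameter) or three (as a circumcircle).
The farthest pair is P_2–P_5 with squared distance 170. The circle on this segment as diameter has centre (1.5, -2.5) and r² = 170/4 = 42.5.
Check P_1: distance² to centre = 32.5 ≤ 42.5, so it lies inside.
All remaining points lie in this disk, and no smaller disk contains both endpoints, so this is the minimum enclosing circle.
r = √(42.5) ≈ 6.519.

6.519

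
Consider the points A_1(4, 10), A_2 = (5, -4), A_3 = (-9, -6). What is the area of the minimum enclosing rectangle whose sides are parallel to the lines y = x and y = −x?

217.5

In coordinates u = x + y, v = x − y the rectangle is axis-aligned; the map (x,y)→(u,v) scales areas by 2.
u-values: 14, 1, -15; range = 14 − (-15) = 29.
v-values: -6, 9, -3; range = 9 − (-6) = 15.
Area = (29 × 15) / 2 = 217.5.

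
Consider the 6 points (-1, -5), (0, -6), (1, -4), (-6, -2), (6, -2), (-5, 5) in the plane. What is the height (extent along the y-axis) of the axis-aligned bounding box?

11

max y = 5, min y = -6, so height = 11.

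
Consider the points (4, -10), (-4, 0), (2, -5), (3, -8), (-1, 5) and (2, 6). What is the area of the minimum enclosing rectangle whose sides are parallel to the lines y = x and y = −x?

140

In coordinates u = x + y, v = x − y the rectangle is axis-aligned; the map (x,y)→(u,v) scales areas by 2.
u-values: -6, -4, -3, -5, 4, 8; range = 8 − (-6) = 14.
v-values: 14, -4, 7, 11, -6, -4; range = 14 − (-6) = 20.
Area = (14 × 20) / 2 = 140.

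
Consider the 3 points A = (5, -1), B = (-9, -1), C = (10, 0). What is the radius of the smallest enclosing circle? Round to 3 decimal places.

9.513

Side lengths²: AB² = 196, AC² = 26, BC² = 362.
Since BC² = 362 ≥ 196 + 26 = 222, the angle opposite BC is not acute, so the smallest enclosing circle has BC as diameter.
Centre = midpoint of BC = (0.5, -0.5), r² = 362/4 = 90.5.
r = √(90.5) ≈ 9.513.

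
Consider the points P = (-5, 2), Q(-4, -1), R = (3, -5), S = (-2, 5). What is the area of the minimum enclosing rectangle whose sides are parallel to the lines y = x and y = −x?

60

In coordinates u = x + y, v = x − y the rectangle is axis-aligned; the map (x,y)→(u,v) scales areas by 2.
u-values: -3, -5, -2, 3; range = 3 − (-5) = 8.
v-values: -7, -3, 8, -7; range = 8 − (-7) = 15.
Area = (8 × 15) / 2 = 60.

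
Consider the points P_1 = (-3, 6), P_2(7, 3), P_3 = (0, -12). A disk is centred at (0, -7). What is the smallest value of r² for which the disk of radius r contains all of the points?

178

The required radius is the distance from (0, -7) to the farthest point.
Squared distances: 178, 149, 25.
Maximum is 178, attained at P_1.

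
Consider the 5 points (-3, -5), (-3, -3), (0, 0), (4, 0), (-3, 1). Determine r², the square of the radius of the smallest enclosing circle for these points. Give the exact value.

The minimum enclosing circle is determined by three boundary points: (-3, -5), (4, 0), (-3, 1).
Their circumcentre is (1/7, -2) with r² = 925/49.
The farthest remaining point (-3, -3) is at distance² 533/49 ≤ 925/49.

925/49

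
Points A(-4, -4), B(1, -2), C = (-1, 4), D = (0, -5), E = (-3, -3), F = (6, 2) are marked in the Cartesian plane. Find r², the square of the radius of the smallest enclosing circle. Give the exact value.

By Welzl's lemma the MEC is supported by two points (diametrically opposite) or three points (on a circumcircle).
The farthest pair is A–F with squared distance 136. The circle on this segment as diameter has centre (1, -1) and r² = 136/4 = 34.
Check B: distance² to centre = 1 ≤ 34, so it lies inside.
All remaining points lie in this disk, and no smaller disk contains both endpoints, so this is the minimum enclosing circle.

34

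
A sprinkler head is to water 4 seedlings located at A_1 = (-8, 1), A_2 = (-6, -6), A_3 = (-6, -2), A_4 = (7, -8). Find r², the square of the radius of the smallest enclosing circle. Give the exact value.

The farthest pair is A_1–A_4 with squared distance 306. The circle on this segment as diameter has centre (-0.5, -3.5) and r² = 306/4 = 76.5.
Check A_2: distance² to centre = 36.5 ≤ 76.5, so it lies inside.
All remaining points lie in this disk, and no smaller disk contains both endpoints, so this is the minimum enclosing circle.

76.5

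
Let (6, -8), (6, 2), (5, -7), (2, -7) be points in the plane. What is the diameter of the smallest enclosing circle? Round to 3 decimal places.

By Welzl's lemma the MEC is supported by two points (diametrically opposite) or three points (on a circumcircle).
The minimum enclosing circle is determined by three boundary points: (6, -8), (6, 2), (2, -7).
Their circumcentre is (5.125, -3) with r² = 25.765625.
The farthest remaining point (5, -7) is at distance² 16.015625 ≤ 25.765625.
Diameter = 2r = 2√(25.765625) ≈ 10.152.

10.152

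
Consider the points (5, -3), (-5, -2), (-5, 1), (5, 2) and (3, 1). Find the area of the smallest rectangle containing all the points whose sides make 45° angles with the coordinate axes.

In coordinates u = x + y, v = x − y the rectangle is axis-aligned; the map (x,y)→(u,v) scales areas by 2.
u-values: 2, -7, -4, 7, 4; range = 7 − (-7) = 14.
v-values: 8, -3, -6, 3, 2; range = 8 − (-6) = 14.
Area = (14 × 14) / 2 = 98.

98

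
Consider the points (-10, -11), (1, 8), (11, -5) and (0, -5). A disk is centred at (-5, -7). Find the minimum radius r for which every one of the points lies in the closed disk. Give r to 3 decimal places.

The required radius is the distance from (-5, -7) to the farthest point.
Squared distances: 41, 261, 260, 29.
Maximum is 261, attained at (1, 8).
r = √261 ≈ 16.155.

16.155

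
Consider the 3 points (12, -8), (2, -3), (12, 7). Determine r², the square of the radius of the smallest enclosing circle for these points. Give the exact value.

Call the three points A, B, C in the order given.
Side lengths²: AB² = 125, AC² = 225, BC² = 200.
Since AC² = 225 < 200 + 125 = 325, the triangle is acute, so the smallest enclosing circle is the circumcircle.
Circumcentre = (9.5, -0.5), r² = 62.5.

62.5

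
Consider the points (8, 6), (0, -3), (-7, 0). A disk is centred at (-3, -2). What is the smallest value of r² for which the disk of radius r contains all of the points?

The required radius is the distance from (-3, -2) to the farthest point.
Squared distances: 185, 10, 20.
Maximum is 185, attained at (8, 6).

185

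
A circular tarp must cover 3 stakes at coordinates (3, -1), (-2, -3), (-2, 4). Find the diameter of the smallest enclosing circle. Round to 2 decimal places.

Call the three points A, B, C in the order given.
Side lengths²: AB² = 29, AC² = 50, BC² = 49.
Since AC² = 50 < 49 + 29 = 78, the triangle is acute, so the smallest enclosing circle is the circumcircle.
Circumcentre = (-0.5, 0.5), r² = 14.5.
Diameter = 2r = 2√(14.5) ≈ 7.62.

7.62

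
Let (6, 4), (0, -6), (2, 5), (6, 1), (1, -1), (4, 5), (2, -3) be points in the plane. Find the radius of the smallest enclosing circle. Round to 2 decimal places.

The minimum enclosing circle is determined by three boundary points: (6, 4), (0, -6), (4, 5).
Their circumcentre is (63/26, -17/26) with r² = 11645/338.
The farthest remaining point (2, 5) is at distance² 10865/338 ≤ 11645/338.
r = √(11645/338) ≈ 5.87.

5.87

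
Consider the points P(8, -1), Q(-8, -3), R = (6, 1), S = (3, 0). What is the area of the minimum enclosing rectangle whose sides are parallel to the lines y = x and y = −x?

In coordinates u = x + y, v = x − y the rectangle is axis-aligned; the map (x,y)→(u,v) scales areas by 2.
u-values: 7, -11, 7, 3; range = 7 − (-11) = 18.
v-values: 9, -5, 5, 3; range = 9 − (-5) = 14.
Area = (18 × 14) / 2 = 126.

126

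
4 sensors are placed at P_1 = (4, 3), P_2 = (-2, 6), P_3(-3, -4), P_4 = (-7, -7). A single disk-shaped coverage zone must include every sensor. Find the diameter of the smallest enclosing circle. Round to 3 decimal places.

The minimum enclosing circle is determined by three boundary points: P_1, P_2, P_4.
Their circumcentre is (-123/62, -91/62) with r² = 107185/1922.
The farthest remaining point P_3 is at distance² 14309/1922 ≤ 107185/1922.
Diameter = 2r = 2√(107185/1922) ≈ 14.936.

14.936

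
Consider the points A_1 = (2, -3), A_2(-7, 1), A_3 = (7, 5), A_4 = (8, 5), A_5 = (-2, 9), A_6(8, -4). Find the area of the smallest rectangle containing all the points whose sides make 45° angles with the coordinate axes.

In coordinates u = x + y, v = x − y the rectangle is axis-aligned; the map (x,y)→(u,v) scales areas by 2.
u-values: -1, -6, 12, 13, 7, 4; range = 13 − (-6) = 19.
v-values: 5, -8, 2, 3, -11, 12; range = 12 − (-11) = 23.
Area = (19 × 23) / 2 = 218.5.

218.5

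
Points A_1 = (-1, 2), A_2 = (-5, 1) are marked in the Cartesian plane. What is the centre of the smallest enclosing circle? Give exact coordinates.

The smallest circle enclosing two points has them as diameter endpoints.
Centre = midpoint = (-3, 1.5); r² = |A_1A_2|²/4 = 17/4 = 4.25.
Centre = (-3, 1.5).

(-3, 1.5)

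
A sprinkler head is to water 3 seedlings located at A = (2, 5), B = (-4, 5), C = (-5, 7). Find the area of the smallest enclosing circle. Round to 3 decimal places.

Side lengths²: AB² = 36, AC² = 53, BC² = 5.
Since AC² = 53 ≥ 36 + 5 = 41, the angle opposite AC is not acute, so the smallest enclosing circle has AC as diameter.
Centre = midpoint of AC = (-1.5, 6), r² = 53/4 = 13.25.
Area = π·r² = π·13.25 ≈ 41.626.

41.626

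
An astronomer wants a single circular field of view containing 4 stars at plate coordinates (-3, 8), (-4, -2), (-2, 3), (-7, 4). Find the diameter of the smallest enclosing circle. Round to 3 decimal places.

10.050

The minimum enclosing circle of a finite set is fixed by two of the points (as a diameter) or three (as a circumcircle).
The farthest pair is (-3, 8)–(-4, -2) with squared distance 101. The circle on this segment as diameter has centre (-3.5, 3) and r² = 101/4 = 25.25.
Check (-2, 3): distance² to centre = 2.25 ≤ 25.25, so it lies inside.
All remaining points lie in this disk, and no smaller disk contains both endpoints, so this is the minimum enclosing circle.
Diameter = 2r = 2√(25.25) ≈ 10.050.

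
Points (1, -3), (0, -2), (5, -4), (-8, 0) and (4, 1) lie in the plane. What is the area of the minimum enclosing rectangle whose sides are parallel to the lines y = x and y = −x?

110.5

In coordinates u = x + y, v = x − y the rectangle is axis-aligned; the map (x,y)→(u,v) scales areas by 2.
u-values: -2, -2, 1, -8, 5; range = 5 − (-8) = 13.
v-values: 4, 2, 9, -8, 3; range = 9 − (-8) = 17.
Area = (13 × 17) / 2 = 110.5.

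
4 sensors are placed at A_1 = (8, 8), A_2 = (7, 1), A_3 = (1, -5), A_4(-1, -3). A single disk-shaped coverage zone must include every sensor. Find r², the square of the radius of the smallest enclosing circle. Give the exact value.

54.5

By Welzl's lemma the MEC is supported by two points (diametrically opposite) or three points (on a circumcircle).
The farthest pair is A_1–A_3 with squared distance 218. The circle on this segment as diameter has centre (4.5, 1.5) and r² = 218/4 = 54.5.
Check A_2: distance² to centre = 6.5 ≤ 54.5, so it lies inside.
All remaining points lie in this disk, and no smaller disk contains both endpoints, so this is the minimum enclosing circle.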